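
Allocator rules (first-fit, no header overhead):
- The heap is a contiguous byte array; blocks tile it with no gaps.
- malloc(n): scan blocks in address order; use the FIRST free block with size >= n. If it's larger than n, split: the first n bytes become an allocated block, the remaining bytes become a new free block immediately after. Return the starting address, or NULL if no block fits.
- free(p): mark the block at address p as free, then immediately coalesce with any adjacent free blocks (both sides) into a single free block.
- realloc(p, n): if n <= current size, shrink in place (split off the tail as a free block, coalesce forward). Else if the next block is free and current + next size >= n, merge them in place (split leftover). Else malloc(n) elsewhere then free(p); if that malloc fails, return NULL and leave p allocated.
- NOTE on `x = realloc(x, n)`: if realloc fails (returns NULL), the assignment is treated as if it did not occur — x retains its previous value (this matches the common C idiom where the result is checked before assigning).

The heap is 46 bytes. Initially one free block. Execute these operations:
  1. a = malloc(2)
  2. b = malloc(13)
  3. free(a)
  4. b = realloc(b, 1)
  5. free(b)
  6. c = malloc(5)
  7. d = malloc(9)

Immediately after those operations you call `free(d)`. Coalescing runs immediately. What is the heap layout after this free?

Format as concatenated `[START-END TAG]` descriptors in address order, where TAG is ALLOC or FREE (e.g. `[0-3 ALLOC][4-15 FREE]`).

Op 1: a = malloc(2) -> a = 0; heap: [0-1 ALLOC][2-45 FREE]
Op 2: b = malloc(13) -> b = 2; heap: [0-1 ALLOC][2-14 ALLOC][15-45 FREE]
Op 3: free(a) -> (freed a); heap: [0-1 FREE][2-14 ALLOC][15-45 FREE]
Op 4: b = realloc(b, 1) -> b = 2; heap: [0-1 FREE][2-2 ALLOC][3-45 FREE]
Op 5: free(b) -> (freed b); heap: [0-45 FREE]
Op 6: c = malloc(5) -> c = 0; heap: [0-4 ALLOC][5-45 FREE]
Op 7: d = malloc(9) -> d = 5; heap: [0-4 ALLOC][5-13 ALLOC][14-45 FREE]
free(d): d = 5 -> block [5-13 ALLOC]; mark free, coalesce with adjacent free neighbors -> [0-4 ALLOC][5-45 FREE]

Answer: [0-4 ALLOC][5-45 FREE]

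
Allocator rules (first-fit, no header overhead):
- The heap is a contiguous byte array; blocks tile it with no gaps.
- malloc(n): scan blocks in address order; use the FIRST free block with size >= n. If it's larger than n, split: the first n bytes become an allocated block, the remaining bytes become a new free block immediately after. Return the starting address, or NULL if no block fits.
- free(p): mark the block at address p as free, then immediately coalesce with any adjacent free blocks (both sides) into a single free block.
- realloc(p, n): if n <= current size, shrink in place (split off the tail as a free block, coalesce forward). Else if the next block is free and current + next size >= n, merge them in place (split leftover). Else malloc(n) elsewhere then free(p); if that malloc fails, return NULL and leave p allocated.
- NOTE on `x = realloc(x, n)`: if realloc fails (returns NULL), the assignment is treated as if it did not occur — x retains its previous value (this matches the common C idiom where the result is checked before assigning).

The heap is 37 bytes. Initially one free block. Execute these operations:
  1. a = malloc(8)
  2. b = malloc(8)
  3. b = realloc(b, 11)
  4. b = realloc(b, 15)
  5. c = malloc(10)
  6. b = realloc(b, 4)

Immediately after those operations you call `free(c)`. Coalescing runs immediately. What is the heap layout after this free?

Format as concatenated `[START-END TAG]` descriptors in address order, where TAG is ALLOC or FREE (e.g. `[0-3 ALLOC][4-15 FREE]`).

Op 1: a = malloc(8) -> a = 0; heap: [0-7 ALLOC][8-36 FREE]
Op 2: b = malloc(8) -> b = 8; heap: [0-7 ALLOC][8-15 ALLOC][16-36 FREE]
Op 3: b = realloc(b, 11) -> b = 8; heap: [0-7 ALLOC][8-18 ALLOC][19-36 FREE]
Op 4: b = realloc(b, 15) -> b = 8; heap: [0-7 ALLOC][8-22 ALLOC][23-36 FREE]
Op 5: c = malloc(10) -> c = 23; heap: [0-7 ALLOC][8-22 ALLOC][23-32 ALLOC][33-36 FREE]
Op 6: b = realloc(b, 4) -> b = 8; heap: [0-7 ALLOC][8-11 ALLOC][12-22 FREE][23-32 ALLOC][33-36 FREE]
free(c): c = 23 -> block [23-32 ALLOC]; mark free, coalesce with adjacent free neighbors -> [0-7 ALLOC][8-11 ALLOC][12-36 FREE]

Answer: [0-7 ALLOC][8-11 ALLOC][12-36 FREE]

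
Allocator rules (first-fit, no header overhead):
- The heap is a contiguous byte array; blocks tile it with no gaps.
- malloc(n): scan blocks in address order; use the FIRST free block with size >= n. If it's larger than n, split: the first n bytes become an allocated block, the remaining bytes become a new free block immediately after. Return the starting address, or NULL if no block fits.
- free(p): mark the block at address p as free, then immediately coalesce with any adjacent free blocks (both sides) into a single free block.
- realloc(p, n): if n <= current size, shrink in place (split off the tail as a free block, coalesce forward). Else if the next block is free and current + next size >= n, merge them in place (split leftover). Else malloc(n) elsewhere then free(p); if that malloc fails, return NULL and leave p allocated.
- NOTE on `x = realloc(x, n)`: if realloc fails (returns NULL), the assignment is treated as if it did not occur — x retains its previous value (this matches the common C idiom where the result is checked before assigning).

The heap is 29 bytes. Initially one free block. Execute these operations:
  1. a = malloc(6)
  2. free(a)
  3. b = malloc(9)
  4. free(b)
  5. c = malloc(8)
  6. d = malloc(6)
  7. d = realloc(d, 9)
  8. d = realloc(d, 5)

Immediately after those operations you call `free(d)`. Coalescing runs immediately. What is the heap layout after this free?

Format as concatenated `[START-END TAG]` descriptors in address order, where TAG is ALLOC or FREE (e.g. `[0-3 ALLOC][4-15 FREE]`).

Op 1: a = malloc(6) -> a = 0; heap: [0-5 ALLOC][6-28 FREE]
Op 2: free(a) -> (freed a); heap: [0-28 FREE]
Op 3: b = malloc(9) -> b = 0; heap: [0-8 ALLOC][9-28 FREE]
Op 4: free(b) -> (freed b); heap: [0-28 FREE]
Op 5: c = malloc(8) -> c = 0; heap: [0-7 ALLOC][8-28 FREE]
Op 6: d = malloc(6) -> d = 8; heap: [0-7 ALLOC][8-13 ALLOC][14-28 FREE]
Op 7: d = realloc(d, 9) -> d = 8; heap: [0-7 ALLOC][8-16 ALLOC][17-28 FREE]
Op 8: d = realloc(d, 5) -> d = 8; heap: [0-7 ALLOC][8-12 ALLOC][13-28 FREE]
free(d): d = 8 -> block [8-12 ALLOC]; mark free, coalesce with adjacent free neighbors -> [0-7 ALLOC][8-28 FREE]

Answer: [0-7 ALLOC][8-28 FREE]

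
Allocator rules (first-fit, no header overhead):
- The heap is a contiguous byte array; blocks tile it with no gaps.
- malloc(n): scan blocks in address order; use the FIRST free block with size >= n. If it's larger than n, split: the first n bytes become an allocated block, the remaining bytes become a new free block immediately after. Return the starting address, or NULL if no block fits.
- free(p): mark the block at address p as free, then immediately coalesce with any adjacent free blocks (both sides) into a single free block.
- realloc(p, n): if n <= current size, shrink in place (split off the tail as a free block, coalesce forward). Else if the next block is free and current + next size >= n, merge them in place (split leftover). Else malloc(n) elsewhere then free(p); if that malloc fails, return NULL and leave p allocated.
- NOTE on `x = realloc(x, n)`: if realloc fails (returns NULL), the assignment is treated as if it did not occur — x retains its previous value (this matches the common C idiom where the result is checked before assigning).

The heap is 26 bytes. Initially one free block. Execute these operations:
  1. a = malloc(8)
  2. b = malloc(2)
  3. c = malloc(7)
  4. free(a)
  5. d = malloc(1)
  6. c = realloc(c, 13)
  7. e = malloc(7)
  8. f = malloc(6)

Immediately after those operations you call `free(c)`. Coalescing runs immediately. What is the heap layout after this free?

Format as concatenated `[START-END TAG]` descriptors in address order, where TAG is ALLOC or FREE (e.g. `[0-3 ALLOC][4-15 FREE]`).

Op 1: a = malloc(8) -> a = 0; heap: [0-7 ALLOC][8-25 FREE]
Op 2: b = malloc(2) -> b = 8; heap: [0-7 ALLOC][8-9 ALLOC][10-25 FREE]
Op 3: c = malloc(7) -> c = 10; heap: [0-7 ALLOC][8-9 ALLOC][10-16 ALLOC][17-25 FREE]
Op 4: free(a) -> (freed a); heap: [0-7 FREE][8-9 ALLOC][10-16 ALLOC][17-25 FREE]
Op 5: d = malloc(1) -> d = 0; heap: [0-0 ALLOC][1-7 FREE][8-9 ALLOC][10-16 ALLOC][17-25 FREE]
Op 6: c = realloc(c, 13) -> c = 10; heap: [0-0 ALLOC][1-7 FREE][8-9 ALLOC][10-22 ALLOC][23-25 FREE]
Op 7: e = malloc(7) -> e = 1; heap: [0-0 ALLOC][1-7 ALLOC][8-9 ALLOC][10-22 ALLOC][23-25 FREE]
Op 8: f = malloc(6) -> f = NULL; heap: [0-0 ALLOC][1-7 ALLOC][8-9 ALLOC][10-22 ALLOC][23-25 FREE]
free(c): c = 10 -> block [10-22 ALLOC]; mark free, coalesce with adjacent free neighbors -> [0-0 ALLOC][1-7 ALLOC][8-9 ALLOC][10-25 FREE]

Answer: [0-0 ALLOC][1-7 ALLOC][8-9 ALLOC][10-25 FREE]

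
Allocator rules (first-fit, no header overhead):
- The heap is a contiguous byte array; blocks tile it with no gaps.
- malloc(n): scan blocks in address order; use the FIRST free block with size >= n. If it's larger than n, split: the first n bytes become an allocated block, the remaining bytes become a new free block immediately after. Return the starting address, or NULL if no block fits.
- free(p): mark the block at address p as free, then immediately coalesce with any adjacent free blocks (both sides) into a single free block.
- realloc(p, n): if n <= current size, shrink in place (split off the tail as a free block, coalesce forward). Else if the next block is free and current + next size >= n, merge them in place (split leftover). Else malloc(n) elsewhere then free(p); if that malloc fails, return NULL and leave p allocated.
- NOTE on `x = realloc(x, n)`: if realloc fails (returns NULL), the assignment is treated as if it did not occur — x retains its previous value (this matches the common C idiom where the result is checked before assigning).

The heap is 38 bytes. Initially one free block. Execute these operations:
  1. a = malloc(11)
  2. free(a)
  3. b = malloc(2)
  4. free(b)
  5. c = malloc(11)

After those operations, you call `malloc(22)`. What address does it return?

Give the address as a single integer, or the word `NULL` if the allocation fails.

Op 1: a = malloc(11) -> a = 0; heap: [0-10 ALLOC][11-37 FREE]
Op 2: free(a) -> (freed a); heap: [0-37 FREE]
Op 3: b = malloc(2) -> b = 0; heap: [0-1 ALLOC][2-37 FREE]
Op 4: free(b) -> (freed b); heap: [0-37 FREE]
Op 5: c = malloc(11) -> c = 0; heap: [0-10 ALLOC][11-37 FREE]
malloc(22): first-fit scan over [0-10 ALLOC][11-37 FREE] -> 11

Answer: 11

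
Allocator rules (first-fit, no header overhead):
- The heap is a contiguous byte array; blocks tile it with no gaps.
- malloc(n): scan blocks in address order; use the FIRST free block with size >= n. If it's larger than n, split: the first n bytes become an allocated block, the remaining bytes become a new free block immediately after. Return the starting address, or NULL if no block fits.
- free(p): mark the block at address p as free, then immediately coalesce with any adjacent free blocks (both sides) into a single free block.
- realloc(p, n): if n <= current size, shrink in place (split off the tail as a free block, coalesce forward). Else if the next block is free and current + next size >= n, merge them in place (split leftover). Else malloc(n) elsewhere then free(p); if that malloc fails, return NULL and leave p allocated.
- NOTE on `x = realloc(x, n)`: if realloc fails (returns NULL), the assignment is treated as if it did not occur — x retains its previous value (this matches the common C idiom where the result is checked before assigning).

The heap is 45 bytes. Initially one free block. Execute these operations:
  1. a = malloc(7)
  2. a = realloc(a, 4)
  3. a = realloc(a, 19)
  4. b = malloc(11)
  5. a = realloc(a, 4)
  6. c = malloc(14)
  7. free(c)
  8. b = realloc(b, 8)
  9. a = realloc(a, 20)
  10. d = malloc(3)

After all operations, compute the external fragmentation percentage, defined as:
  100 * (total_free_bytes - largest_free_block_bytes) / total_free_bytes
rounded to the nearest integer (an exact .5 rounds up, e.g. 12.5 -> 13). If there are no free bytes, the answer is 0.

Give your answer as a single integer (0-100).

Answer: 40

Derivation:
Op 1: a = malloc(7) -> a = 0; heap: [0-6 ALLOC][7-44 FREE]
Op 2: a = realloc(a, 4) -> a = 0; heap: [0-3 ALLOC][4-44 FREE]
Op 3: a = realloc(a, 19) -> a = 0; heap: [0-18 ALLOC][19-44 FREE]
Op 4: b = malloc(11) -> b = 19; heap: [0-18 ALLOC][19-29 ALLOC][30-44 FREE]
Op 5: a = realloc(a, 4) -> a = 0; heap: [0-3 ALLOC][4-18 FREE][19-29 ALLOC][30-44 FREE]
Op 6: c = malloc(14) -> c = 4; heap: [0-3 ALLOC][4-17 ALLOC][18-18 FREE][19-29 ALLOC][30-44 FREE]
Op 7: free(c) -> (freed c); heap: [0-3 ALLOC][4-18 FREE][19-29 ALLOC][30-44 FREE]
Op 8: b = realloc(b, 8) -> b = 19; heap: [0-3 ALLOC][4-18 FREE][19-26 ALLOC][27-44 FREE]
Op 9: a = realloc(a, 20) -> NULL (a unchanged); heap: [0-3 ALLOC][4-18 FREE][19-26 ALLOC][27-44 FREE]
Op 10: d = malloc(3) -> d = 4; heap: [0-3 ALLOC][4-6 ALLOC][7-18 FREE][19-26 ALLOC][27-44 FREE]
Free blocks: [12 18] total_free=30 largest=18 -> 100*(30-18)/30 = 1200/30 = 40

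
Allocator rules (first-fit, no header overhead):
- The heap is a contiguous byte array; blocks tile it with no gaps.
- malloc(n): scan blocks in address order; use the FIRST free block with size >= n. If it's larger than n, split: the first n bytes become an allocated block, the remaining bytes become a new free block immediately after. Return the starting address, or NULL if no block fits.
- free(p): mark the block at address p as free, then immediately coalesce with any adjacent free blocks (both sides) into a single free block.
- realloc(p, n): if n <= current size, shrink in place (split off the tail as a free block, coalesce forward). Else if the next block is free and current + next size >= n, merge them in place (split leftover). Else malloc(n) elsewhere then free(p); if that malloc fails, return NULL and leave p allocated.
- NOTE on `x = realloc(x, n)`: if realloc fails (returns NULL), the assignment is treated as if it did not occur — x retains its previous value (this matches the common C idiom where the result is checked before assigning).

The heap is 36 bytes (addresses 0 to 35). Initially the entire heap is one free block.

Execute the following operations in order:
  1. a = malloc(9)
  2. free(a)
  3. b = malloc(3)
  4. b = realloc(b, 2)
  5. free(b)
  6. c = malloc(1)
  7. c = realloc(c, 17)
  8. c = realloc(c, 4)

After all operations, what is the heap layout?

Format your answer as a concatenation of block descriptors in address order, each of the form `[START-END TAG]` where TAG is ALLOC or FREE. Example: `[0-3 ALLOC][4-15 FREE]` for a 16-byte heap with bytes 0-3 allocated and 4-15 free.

Answer: [0-3 ALLOC][4-35 FREE]

Derivation:
Op 1: a = malloc(9) -> a = 0; heap: [0-8 ALLOC][9-35 FREE]
Op 2: free(a) -> (freed a); heap: [0-35 FREE]
Op 3: b = malloc(3) -> b = 0; heap: [0-2 ALLOC][3-35 FREE]
Op 4: b = realloc(b, 2) -> b = 0; heap: [0-1 ALLOC][2-35 FREE]
Op 5: free(b) -> (freed b); heap: [0-35 FREE]
Op 6: c = malloc(1) -> c = 0; heap: [0-0 ALLOC][1-35 FREE]
Op 7: c = realloc(c, 17) -> c = 0; heap: [0-16 ALLOC][17-35 FREE]
Op 8: c = realloc(c, 4) -> c = 0; heap: [0-3 ALLOC][4-35 FREE]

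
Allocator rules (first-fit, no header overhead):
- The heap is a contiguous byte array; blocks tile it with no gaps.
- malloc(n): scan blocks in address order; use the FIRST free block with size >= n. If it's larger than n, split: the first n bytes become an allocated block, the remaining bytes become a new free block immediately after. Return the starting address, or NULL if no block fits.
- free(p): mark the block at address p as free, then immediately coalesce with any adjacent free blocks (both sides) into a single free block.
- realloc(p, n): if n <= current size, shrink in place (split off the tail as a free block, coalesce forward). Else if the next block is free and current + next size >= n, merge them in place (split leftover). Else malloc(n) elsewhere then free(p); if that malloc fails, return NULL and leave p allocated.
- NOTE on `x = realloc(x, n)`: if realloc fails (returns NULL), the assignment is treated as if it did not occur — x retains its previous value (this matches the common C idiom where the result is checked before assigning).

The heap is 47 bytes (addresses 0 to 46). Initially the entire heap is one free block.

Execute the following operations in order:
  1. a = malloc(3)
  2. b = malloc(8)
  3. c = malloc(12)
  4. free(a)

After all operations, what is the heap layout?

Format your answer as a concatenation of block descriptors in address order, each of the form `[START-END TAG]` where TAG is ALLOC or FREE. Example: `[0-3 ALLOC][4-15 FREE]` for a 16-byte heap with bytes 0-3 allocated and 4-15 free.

Answer: [0-2 FREE][3-10 ALLOC][11-22 ALLOC][23-46 FREE]

Derivation:
Op 1: a = malloc(3) -> a = 0; heap: [0-2 ALLOC][3-46 FREE]
Op 2: b = malloc(8) -> b = 3; heap: [0-2 ALLOC][3-10 ALLOC][11-46 FREE]
Op 3: c = malloc(12) -> c = 11; heap: [0-2 ALLOC][3-10 ALLOC][11-22 ALLOC][23-46 FREE]
Op 4: free(a) -> (freed a); heap: [0-2 FREE][3-10 ALLOC][11-22 ALLOC][23-46 FREE]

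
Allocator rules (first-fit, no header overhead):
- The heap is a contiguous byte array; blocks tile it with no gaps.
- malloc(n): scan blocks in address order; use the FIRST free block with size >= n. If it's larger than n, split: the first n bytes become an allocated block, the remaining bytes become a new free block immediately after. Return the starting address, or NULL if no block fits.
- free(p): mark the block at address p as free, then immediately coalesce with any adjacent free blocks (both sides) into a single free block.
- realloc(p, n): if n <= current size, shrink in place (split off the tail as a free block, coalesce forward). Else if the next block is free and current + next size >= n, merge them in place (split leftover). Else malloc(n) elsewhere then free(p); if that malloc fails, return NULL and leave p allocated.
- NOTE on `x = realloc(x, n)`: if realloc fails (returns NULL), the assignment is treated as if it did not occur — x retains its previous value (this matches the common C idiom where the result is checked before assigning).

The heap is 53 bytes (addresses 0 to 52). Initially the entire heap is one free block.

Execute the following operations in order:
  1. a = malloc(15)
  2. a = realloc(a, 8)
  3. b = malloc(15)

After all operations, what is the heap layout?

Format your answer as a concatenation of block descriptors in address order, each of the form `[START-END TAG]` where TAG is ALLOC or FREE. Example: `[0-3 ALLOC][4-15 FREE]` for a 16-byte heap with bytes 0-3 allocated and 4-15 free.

Answer: [0-7 ALLOC][8-22 ALLOC][23-52 FREE]

Derivation:
Op 1: a = malloc(15) -> a = 0; heap: [0-14 ALLOC][15-52 FREE]
Op 2: a = realloc(a, 8) -> a = 0; heap: [0-7 ALLOC][8-52 FREE]
Op 3: b = malloc(15) -> b = 8; heap: [0-7 ALLOC][8-22 ALLOC][23-52 FREE]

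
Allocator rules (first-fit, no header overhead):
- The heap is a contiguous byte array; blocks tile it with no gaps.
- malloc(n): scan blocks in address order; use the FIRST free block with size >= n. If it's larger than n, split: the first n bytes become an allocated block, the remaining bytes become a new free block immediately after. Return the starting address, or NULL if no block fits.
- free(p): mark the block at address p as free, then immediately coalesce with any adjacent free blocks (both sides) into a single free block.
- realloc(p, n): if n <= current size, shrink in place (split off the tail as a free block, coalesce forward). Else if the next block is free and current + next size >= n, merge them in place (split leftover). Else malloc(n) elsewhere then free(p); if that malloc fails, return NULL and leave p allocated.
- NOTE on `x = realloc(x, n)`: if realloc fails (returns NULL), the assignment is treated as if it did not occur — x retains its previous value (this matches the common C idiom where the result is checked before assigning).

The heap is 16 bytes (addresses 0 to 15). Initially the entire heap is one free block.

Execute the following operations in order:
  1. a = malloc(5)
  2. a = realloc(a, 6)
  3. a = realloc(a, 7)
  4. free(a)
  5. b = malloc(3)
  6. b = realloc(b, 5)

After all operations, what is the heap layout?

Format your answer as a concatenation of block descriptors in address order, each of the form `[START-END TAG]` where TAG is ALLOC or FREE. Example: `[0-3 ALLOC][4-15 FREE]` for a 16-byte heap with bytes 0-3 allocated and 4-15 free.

Op 1: a = malloc(5) -> a = 0; heap: [0-4 ALLOC][5-15 FREE]
Op 2: a = realloc(a, 6) -> a = 0; heap: [0-5 ALLOC][6-15 FREE]
Op 3: a = realloc(a, 7) -> a = 0; heap: [0-6 ALLOC][7-15 FREE]
Op 4: free(a) -> (freed a); heap: [0-15 FREE]
Op 5: b = malloc(3) -> b = 0; heap: [0-2 ALLOC][3-15 FREE]
Op 6: b = realloc(b, 5) -> b = 0; heap: [0-4 ALLOC][5-15 FREE]

Answer: [0-4 ALLOC][5-15 FREE]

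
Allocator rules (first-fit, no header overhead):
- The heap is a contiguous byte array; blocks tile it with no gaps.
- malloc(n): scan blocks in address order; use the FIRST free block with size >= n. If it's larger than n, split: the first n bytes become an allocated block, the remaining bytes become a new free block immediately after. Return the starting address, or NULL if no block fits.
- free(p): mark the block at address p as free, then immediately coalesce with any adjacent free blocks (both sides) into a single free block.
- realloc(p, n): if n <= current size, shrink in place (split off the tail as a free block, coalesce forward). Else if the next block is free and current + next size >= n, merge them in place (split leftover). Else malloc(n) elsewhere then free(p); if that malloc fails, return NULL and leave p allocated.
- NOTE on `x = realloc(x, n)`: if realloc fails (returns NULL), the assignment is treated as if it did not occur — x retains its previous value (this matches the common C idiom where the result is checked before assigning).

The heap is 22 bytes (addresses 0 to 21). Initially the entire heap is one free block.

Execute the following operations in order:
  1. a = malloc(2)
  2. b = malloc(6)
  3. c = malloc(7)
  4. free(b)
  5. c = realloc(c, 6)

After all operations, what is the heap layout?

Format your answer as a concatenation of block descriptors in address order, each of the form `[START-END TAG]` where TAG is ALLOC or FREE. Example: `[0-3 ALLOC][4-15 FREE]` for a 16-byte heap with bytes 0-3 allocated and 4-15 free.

Op 1: a = malloc(2) -> a = 0; heap: [0-1 ALLOC][2-21 FREE]
Op 2: b = malloc(6) -> b = 2; heap: [0-1 ALLOC][2-7 ALLOC][8-21 FREE]
Op 3: c = malloc(7) -> c = 8; heap: [0-1 ALLOC][2-7 ALLOC][8-14 ALLOC][15-21 FREE]
Op 4: free(b) -> (freed b); heap: [0-1 ALLOC][2-7 FREE][8-14 ALLOC][15-21 FREE]
Op 5: c = realloc(c, 6) -> c = 8; heap: [0-1 ALLOC][2-7 FREE][8-13 ALLOC][14-21 FREE]

Answer: [0-1 ALLOC][2-7 FREE][8-13 ALLOC][14-21 FREE]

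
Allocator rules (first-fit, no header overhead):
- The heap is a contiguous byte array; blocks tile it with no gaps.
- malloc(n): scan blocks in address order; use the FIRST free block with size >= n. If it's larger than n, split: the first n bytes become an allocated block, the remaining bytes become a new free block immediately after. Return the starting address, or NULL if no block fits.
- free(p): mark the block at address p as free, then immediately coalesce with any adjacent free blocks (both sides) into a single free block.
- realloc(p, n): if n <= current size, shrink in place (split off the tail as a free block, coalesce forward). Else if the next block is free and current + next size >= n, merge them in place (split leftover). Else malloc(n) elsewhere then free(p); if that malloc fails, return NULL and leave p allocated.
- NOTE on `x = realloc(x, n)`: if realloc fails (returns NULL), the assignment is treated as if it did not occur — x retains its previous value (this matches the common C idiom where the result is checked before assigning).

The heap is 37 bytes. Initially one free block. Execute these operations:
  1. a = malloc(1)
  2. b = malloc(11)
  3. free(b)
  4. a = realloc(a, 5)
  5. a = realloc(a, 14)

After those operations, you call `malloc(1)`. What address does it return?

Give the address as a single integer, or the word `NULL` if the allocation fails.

Answer: 14

Derivation:
Op 1: a = malloc(1) -> a = 0; heap: [0-0 ALLOC][1-36 FREE]
Op 2: b = malloc(11) -> b = 1; heap: [0-0 ALLOC][1-11 ALLOC][12-36 FREE]
Op 3: free(b) -> (freed b); heap: [0-0 ALLOC][1-36 FREE]
Op 4: a = realloc(a, 5) -> a = 0; heap: [0-4 ALLOC][5-36 FREE]
Op 5: a = realloc(a, 14) -> a = 0; heap: [0-13 ALLOC][14-36 FREE]
malloc(1): first-fit scan over [0-13 ALLOC][14-36 FREE] -> 14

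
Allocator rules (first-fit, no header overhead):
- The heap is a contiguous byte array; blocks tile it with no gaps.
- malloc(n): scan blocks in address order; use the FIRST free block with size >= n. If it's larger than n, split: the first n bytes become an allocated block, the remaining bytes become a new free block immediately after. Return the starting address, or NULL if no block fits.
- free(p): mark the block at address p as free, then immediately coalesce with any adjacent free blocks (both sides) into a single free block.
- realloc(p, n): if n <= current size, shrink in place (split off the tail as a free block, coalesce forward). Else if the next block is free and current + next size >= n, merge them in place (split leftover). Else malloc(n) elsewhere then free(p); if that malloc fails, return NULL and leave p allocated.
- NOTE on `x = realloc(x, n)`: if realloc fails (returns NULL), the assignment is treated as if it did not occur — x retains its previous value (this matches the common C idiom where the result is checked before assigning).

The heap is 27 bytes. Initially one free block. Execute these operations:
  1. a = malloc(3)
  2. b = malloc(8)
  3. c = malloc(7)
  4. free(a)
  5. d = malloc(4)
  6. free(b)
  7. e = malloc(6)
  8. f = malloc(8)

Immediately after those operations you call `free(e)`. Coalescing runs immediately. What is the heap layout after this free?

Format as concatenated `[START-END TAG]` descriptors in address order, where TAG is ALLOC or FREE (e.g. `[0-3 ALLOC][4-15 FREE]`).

Answer: [0-10 FREE][11-17 ALLOC][18-21 ALLOC][22-26 FREE]

Derivation:
Op 1: a = malloc(3) -> a = 0; heap: [0-2 ALLOC][3-26 FREE]
Op 2: b = malloc(8) -> b = 3; heap: [0-2 ALLOC][3-10 ALLOC][11-26 FREE]
Op 3: c = malloc(7) -> c = 11; heap: [0-2 ALLOC][3-10 ALLOC][11-17 ALLOC][18-26 FREE]
Op 4: free(a) -> (freed a); heap: [0-2 FREE][3-10 ALLOC][11-17 ALLOC][18-26 FREE]
Op 5: d = malloc(4) -> d = 18; heap: [0-2 FREE][3-10 ALLOC][11-17 ALLOC][18-21 ALLOC][22-26 FREE]
Op 6: free(b) -> (freed b); heap: [0-10 FREE][11-17 ALLOC][18-21 ALLOC][22-26 FREE]
Op 7: e = malloc(6) -> e = 0; heap: [0-5 ALLOC][6-10 FREE][11-17 ALLOC][18-21 ALLOC][22-26 FREE]
Op 8: f = malloc(8) -> f = NULL; heap: [0-5 ALLOC][6-10 FREE][11-17 ALLOC][18-21 ALLOC][22-26 FREE]
free(e): e = 0 -> block [0-5 ALLOC]; mark free, coalesce with adjacent free neighbors -> [0-10 FREE][11-17 ALLOC][18-21 ALLOC][22-26 FREE]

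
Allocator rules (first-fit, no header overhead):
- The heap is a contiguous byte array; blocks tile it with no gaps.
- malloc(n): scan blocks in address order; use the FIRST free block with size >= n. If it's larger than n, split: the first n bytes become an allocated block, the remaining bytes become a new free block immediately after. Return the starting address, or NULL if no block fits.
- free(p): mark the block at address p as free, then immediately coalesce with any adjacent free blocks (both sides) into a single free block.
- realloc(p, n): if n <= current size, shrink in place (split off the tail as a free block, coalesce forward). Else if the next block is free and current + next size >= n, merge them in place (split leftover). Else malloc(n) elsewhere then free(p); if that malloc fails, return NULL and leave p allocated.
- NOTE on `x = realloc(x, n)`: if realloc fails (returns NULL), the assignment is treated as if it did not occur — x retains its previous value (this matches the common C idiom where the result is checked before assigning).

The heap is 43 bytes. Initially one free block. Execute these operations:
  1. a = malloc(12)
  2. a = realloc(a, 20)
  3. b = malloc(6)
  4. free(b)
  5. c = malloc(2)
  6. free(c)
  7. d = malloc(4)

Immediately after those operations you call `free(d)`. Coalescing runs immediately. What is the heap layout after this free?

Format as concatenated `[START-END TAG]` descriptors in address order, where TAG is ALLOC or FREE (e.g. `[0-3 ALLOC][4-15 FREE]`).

Answer: [0-19 ALLOC][20-42 FREE]

Derivation:
Op 1: a = malloc(12) -> a = 0; heap: [0-11 ALLOC][12-42 FREE]
Op 2: a = realloc(a, 20) -> a = 0; heap: [0-19 ALLOC][20-42 FREE]
Op 3: b = malloc(6) -> b = 20; heap: [0-19 ALLOC][20-25 ALLOC][26-42 FREE]
Op 4: free(b) -> (freed b); heap: [0-19 ALLOC][20-42 FREE]
Op 5: c = malloc(2) -> c = 20; heap: [0-19 ALLOC][20-21 ALLOC][22-42 FREE]
Op 6: free(c) -> (freed c); heap: [0-19 ALLOC][20-42 FREE]
Op 7: d = malloc(4) -> d = 20; heap: [0-19 ALLOC][20-23 ALLOC][24-42 FREE]
free(d): d = 20 -> block [20-23 ALLOC]; mark free, coalesce with adjacent free neighbors -> [0-19 ALLOC][20-42 FREE]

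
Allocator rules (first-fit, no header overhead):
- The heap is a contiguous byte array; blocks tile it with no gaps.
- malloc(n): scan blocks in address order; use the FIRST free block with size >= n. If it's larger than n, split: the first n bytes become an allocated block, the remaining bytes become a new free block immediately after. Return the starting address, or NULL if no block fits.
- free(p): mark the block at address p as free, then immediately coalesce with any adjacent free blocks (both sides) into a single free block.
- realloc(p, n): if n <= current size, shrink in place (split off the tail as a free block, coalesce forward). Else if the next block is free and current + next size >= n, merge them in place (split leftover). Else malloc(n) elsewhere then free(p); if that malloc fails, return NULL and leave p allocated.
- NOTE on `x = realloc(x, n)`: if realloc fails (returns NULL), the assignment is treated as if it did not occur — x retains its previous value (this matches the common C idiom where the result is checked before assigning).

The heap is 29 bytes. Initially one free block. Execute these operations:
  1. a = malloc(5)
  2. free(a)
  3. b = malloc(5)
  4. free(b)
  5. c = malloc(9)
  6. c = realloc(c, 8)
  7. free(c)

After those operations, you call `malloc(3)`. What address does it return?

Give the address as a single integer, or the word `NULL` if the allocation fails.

Op 1: a = malloc(5) -> a = 0; heap: [0-4 ALLOC][5-28 FREE]
Op 2: free(a) -> (freed a); heap: [0-28 FREE]
Op 3: b = malloc(5) -> b = 0; heap: [0-4 ALLOC][5-28 FREE]
Op 4: free(b) -> (freed b); heap: [0-28 FREE]
Op 5: c = malloc(9) -> c = 0; heap: [0-8 ALLOC][9-28 FREE]
Op 6: c = realloc(c, 8) -> c = 0; heap: [0-7 ALLOC][8-28 FREE]
Op 7: free(c) -> (freed c); heap: [0-28 FREE]
malloc(3): first-fit scan over [0-28 FREE] -> 0

Answer: 0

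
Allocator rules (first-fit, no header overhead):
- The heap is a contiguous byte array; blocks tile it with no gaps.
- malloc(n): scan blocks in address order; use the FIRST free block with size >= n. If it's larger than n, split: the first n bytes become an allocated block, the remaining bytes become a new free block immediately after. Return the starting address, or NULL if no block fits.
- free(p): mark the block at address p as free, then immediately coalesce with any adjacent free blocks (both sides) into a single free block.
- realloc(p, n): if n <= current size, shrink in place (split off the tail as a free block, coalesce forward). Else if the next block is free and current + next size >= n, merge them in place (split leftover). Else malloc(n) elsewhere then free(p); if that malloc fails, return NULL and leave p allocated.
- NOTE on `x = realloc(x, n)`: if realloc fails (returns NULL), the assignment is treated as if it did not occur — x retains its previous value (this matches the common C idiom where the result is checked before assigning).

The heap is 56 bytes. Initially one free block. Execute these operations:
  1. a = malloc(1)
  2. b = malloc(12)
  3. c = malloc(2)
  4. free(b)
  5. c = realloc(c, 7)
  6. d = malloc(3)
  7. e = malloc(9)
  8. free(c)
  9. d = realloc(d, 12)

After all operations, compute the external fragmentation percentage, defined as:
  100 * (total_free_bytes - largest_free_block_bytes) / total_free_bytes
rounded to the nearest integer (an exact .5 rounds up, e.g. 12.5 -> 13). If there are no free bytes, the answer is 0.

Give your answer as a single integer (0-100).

Answer: 9

Derivation:
Op 1: a = malloc(1) -> a = 0; heap: [0-0 ALLOC][1-55 FREE]
Op 2: b = malloc(12) -> b = 1; heap: [0-0 ALLOC][1-12 ALLOC][13-55 FREE]
Op 3: c = malloc(2) -> c = 13; heap: [0-0 ALLOC][1-12 ALLOC][13-14 ALLOC][15-55 FREE]
Op 4: free(b) -> (freed b); heap: [0-0 ALLOC][1-12 FREE][13-14 ALLOC][15-55 FREE]
Op 5: c = realloc(c, 7) -> c = 13; heap: [0-0 ALLOC][1-12 FREE][13-19 ALLOC][20-55 FREE]
Op 6: d = malloc(3) -> d = 1; heap: [0-0 ALLOC][1-3 ALLOC][4-12 FREE][13-19 ALLOC][20-55 FREE]
Op 7: e = malloc(9) -> e = 4; heap: [0-0 ALLOC][1-3 ALLOC][4-12 ALLOC][13-19 ALLOC][20-55 FREE]
Op 8: free(c) -> (freed c); heap: [0-0 ALLOC][1-3 ALLOC][4-12 ALLOC][13-55 FREE]
Op 9: d = realloc(d, 12) -> d = 13; heap: [0-0 ALLOC][1-3 FREE][4-12 ALLOC][13-24 ALLOC][25-55 FREE]
Free blocks: [3 31] total_free=34 largest=31 -> 100*(34-31)/34 = 300/34 ≈ 8.824 -> rounds to 9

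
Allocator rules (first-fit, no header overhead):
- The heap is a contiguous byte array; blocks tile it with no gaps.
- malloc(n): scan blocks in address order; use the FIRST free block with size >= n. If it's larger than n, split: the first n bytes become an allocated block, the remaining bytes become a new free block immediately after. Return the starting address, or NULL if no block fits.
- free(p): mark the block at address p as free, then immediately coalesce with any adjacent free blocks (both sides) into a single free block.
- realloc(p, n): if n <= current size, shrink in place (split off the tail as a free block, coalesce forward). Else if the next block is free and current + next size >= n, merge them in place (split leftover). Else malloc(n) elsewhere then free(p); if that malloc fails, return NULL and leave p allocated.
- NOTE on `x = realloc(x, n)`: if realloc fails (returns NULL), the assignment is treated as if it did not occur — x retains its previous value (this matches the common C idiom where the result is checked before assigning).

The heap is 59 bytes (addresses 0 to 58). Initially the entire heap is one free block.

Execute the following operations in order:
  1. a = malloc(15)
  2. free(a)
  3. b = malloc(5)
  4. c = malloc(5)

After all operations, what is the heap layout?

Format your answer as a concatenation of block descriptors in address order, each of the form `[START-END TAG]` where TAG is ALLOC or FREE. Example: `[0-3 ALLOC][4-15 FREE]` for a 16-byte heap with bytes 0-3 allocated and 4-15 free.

Answer: [0-4 ALLOC][5-9 ALLOC][10-58 FREE]

Derivation:
Op 1: a = malloc(15) -> a = 0; heap: [0-14 ALLOC][15-58 FREE]
Op 2: free(a) -> (freed a); heap: [0-58 FREE]
Op 3: b = malloc(5) -> b = 0; heap: [0-4 ALLOC][5-58 FREE]
Op 4: c = malloc(5) -> c = 5; heap: [0-4 ALLOC][5-9 ALLOC][10-58 FREE]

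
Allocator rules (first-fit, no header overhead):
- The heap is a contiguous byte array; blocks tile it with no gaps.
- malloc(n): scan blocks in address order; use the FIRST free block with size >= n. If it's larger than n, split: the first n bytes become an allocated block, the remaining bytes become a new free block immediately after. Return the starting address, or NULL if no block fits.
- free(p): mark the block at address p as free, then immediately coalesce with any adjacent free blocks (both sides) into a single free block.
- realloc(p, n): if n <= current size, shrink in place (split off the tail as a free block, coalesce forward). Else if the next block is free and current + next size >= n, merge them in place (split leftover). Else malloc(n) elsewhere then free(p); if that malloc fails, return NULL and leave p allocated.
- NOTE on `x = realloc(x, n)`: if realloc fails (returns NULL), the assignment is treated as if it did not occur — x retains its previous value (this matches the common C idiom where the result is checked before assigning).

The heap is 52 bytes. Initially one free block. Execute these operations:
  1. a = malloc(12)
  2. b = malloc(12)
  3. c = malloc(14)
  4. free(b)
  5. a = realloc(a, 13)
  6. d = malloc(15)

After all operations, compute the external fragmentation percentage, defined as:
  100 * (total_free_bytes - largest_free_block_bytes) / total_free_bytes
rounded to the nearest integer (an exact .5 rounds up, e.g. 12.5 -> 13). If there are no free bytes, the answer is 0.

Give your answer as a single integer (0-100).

Answer: 44

Derivation:
Op 1: a = malloc(12) -> a = 0; heap: [0-11 ALLOC][12-51 FREE]
Op 2: b = malloc(12) -> b = 12; heap: [0-11 ALLOC][12-23 ALLOC][24-51 FREE]
Op 3: c = malloc(14) -> c = 24; heap: [0-11 ALLOC][12-23 ALLOC][24-37 ALLOC][38-51 FREE]
Op 4: free(b) -> (freed b); heap: [0-11 ALLOC][12-23 FREE][24-37 ALLOC][38-51 FREE]
Op 5: a = realloc(a, 13) -> a = 0; heap: [0-12 ALLOC][13-23 FREE][24-37 ALLOC][38-51 FREE]
Op 6: d = malloc(15) -> d = NULL; heap: [0-12 ALLOC][13-23 FREE][24-37 ALLOC][38-51 FREE]
Free blocks: [11 14] total_free=25 largest=14 -> 100*(25-14)/25 = 1100/25 = 44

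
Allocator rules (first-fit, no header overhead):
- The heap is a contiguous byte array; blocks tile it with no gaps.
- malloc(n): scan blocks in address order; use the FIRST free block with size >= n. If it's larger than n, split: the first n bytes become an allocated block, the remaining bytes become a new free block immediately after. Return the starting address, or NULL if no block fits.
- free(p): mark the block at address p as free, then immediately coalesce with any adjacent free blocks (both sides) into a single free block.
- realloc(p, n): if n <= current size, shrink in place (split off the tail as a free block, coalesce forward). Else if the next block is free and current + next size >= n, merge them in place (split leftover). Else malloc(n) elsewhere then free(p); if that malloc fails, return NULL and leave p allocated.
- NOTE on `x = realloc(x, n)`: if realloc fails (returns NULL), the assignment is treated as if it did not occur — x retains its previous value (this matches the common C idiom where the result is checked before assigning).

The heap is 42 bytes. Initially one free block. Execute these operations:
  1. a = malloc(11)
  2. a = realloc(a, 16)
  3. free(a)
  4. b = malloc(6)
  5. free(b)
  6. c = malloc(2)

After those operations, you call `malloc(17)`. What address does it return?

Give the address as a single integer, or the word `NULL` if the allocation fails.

Answer: 2

Derivation:
Op 1: a = malloc(11) -> a = 0; heap: [0-10 ALLOC][11-41 FREE]
Op 2: a = realloc(a, 16) -> a = 0; heap: [0-15 ALLOC][16-41 FREE]
Op 3: free(a) -> (freed a); heap: [0-41 FREE]
Op 4: b = malloc(6) -> b = 0; heap: [0-5 ALLOC][6-41 FREE]
Op 5: free(b) -> (freed b); heap: [0-41 FREE]
Op 6: c = malloc(2) -> c = 0; heap: [0-1 ALLOC][2-41 FREE]
malloc(17): first-fit scan over [0-1 ALLOC][2-41 FREE] -> 2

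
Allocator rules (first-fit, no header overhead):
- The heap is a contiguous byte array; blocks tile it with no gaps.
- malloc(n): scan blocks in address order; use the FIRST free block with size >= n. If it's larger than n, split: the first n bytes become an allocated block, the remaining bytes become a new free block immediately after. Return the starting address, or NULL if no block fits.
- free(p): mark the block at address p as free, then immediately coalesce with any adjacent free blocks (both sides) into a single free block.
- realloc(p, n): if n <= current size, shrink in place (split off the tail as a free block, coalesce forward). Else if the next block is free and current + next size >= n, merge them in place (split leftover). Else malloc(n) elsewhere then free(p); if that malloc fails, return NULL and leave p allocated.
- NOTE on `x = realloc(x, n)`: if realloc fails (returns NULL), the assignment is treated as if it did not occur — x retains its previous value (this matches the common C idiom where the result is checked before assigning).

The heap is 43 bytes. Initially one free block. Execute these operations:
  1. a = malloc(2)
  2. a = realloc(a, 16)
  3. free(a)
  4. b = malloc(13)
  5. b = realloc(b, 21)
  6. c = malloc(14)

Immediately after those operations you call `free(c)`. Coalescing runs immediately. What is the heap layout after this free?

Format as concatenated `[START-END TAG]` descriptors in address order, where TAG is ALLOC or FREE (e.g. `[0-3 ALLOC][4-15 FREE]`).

Answer: [0-20 ALLOC][21-42 FREE]

Derivation:
Op 1: a = malloc(2) -> a = 0; heap: [0-1 ALLOC][2-42 FREE]
Op 2: a = realloc(a, 16) -> a = 0; heap: [0-15 ALLOC][16-42 FREE]
Op 3: free(a) -> (freed a); heap: [0-42 FREE]
Op 4: b = malloc(13) -> b = 0; heap: [0-12 ALLOC][13-42 FREE]
Op 5: b = realloc(b, 21) -> b = 0; heap: [0-20 ALLOC][21-42 FREE]
Op 6: c = malloc(14) -> c = 21; heap: [0-20 ALLOC][21-34 ALLOC][35-42 FREE]
free(c): c = 21 -> block [21-34 ALLOC]; mark free, coalesce with adjacent free neighbors -> [0-20 ALLOC][21-42 FREE]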